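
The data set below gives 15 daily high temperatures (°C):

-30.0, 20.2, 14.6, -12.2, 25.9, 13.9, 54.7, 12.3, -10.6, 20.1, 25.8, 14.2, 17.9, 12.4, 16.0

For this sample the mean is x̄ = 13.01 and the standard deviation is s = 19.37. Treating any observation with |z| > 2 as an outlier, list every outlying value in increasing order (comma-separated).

-30.0, 54.7

Cutoffs at x̄ ± 2s: 13.01 ± 2·19.37 = [-25.73, 51.75].
-30.0: z = -2.22, |z| > 2 → outlier.
54.7: z = 2.15, |z| > 2 → outlier.
Every other value lies within [-25.73, 51.75].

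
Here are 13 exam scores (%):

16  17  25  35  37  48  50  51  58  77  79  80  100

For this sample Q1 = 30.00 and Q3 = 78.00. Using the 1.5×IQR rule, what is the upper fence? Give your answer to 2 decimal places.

150.00

IQR = Q3 − Q1 = 78.00 − 30.00 = 48.00.
Lower fence = Q1 − 1.5·IQR = 30.00 − 72.00 = -42.00.
Upper fence = Q3 + 1.5·IQR = 78.00 + 72.00 = 150.00.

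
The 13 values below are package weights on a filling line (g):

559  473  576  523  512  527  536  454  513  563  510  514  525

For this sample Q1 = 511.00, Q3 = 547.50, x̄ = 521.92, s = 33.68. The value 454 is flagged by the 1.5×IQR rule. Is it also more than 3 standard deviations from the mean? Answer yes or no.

no

z = (454 − 521.92) / 33.68 = -2.02.
|z| = 2.02 ≤ 3.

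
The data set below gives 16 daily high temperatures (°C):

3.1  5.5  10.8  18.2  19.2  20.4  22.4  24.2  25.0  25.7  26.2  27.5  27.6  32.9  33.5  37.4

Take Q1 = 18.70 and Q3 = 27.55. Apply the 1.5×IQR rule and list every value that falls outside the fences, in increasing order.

3.1

IQR = Q3 − Q1 = 27.55 − 18.70 = 8.85.
Lower fence = Q1 − 1.5·IQR = 18.70 − 13.275 = 5.425.
Upper fence = Q3 + 1.5·IQR = 27.55 + 13.275 = 40.825.
3.1 < 5.425 → outlier.
All remaining values lie within [5.425, 40.825].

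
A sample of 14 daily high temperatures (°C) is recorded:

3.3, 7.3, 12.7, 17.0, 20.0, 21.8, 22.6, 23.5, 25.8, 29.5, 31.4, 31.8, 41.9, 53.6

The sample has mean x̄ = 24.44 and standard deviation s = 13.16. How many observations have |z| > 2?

Cutoffs: x̄ ± 2s = [-1.88, 50.76].
Outside the cutoffs: 53.6.

1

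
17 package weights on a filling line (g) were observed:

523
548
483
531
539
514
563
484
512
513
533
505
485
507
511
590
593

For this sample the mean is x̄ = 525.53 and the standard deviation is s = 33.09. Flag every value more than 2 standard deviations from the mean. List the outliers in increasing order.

593

Cutoffs at x̄ ± 2s: 525.53 ± 2·33.09 = [459.35, 591.71].
593: z = 2.04, |z| > 2 → outlier.
Every other value lies within [459.35, 591.71].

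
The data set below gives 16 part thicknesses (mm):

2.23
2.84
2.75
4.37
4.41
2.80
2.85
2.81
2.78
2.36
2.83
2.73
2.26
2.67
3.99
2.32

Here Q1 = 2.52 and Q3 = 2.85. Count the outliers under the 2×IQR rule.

IQR = 0.33; fences at 2.52 − 0.66 = 1.86 and 2.85 + 0.66 = 3.51.
Outside the cutoffs: 3.99, 4.37, 4.41.

3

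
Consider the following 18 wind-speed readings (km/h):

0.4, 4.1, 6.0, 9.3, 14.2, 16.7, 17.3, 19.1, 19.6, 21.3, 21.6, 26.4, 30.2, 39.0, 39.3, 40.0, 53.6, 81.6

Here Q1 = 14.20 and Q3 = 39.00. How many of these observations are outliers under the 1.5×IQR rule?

IQR = 24.80; fences at 14.20 − 37.20 = -23.00 and 39.00 + 37.20 = 76.20.
Outside the cutoffs: 81.6.

1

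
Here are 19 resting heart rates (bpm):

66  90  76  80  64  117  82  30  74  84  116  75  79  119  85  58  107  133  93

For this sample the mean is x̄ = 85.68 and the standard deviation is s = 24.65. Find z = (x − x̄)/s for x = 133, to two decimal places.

z = (133 − 85.68) / 24.65 = 1.92.

1.92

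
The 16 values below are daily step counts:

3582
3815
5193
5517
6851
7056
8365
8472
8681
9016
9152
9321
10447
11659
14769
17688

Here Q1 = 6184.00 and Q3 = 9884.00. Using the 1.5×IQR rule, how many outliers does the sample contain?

1

IQR = 3700.00; fences at 6184.00 − 5550.00 = 634.00 and 9884.00 + 5550.00 = 15434.00.
Outside the cutoffs: 17688.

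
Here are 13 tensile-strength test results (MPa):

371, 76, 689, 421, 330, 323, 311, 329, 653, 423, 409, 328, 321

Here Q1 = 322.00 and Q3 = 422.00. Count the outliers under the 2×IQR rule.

IQR = 100.00; fences at 322.00 − 200.00 = 122.00 and 422.00 + 200.00 = 622.00.
Outside the cutoffs: 76, 653, 689.

3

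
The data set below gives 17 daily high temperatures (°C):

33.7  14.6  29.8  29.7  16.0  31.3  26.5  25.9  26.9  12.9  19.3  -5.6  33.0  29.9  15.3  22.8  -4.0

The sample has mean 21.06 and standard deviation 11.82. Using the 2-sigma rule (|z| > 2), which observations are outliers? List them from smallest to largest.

Cutoffs at x̄ ± 2s: 21.06 ± 2·11.82 = [-2.58, 44.70].
-5.6: z = -2.26, |z| > 2 → outlier.
-4.0: z = -2.12, |z| > 2 → outlier.
Every other value lies within [-2.58, 44.70].

-5.6, -4.0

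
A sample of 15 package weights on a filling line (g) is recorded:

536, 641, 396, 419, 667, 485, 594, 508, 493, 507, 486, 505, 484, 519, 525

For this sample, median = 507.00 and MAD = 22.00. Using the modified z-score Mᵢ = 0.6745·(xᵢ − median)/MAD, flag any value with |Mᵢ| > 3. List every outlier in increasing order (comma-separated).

|Mᵢ| > 3 ⇔ |xᵢ − 507.00| > 3·22.00/0.6745 = 97.85.
So outliers lie outside [409.15, 604.85].
396: M = -3.40 → outlier.
641: M = 4.11 → outlier.
667: M = 4.91 → outlier.

396, 641, 667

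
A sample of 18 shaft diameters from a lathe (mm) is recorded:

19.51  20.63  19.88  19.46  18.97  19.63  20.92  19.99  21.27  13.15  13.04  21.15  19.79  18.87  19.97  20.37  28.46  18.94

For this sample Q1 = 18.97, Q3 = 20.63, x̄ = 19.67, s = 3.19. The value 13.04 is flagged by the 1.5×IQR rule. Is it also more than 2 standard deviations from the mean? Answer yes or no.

z = (13.04 − 19.67) / 3.19 = -2.08.
|z| = 2.08 > 2.

yes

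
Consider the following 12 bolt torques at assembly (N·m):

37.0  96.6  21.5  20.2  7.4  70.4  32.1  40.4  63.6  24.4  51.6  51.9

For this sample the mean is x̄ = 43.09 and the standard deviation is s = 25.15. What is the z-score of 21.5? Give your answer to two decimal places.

z = (21.5 − 43.09) / 25.15 = -0.86.

-0.86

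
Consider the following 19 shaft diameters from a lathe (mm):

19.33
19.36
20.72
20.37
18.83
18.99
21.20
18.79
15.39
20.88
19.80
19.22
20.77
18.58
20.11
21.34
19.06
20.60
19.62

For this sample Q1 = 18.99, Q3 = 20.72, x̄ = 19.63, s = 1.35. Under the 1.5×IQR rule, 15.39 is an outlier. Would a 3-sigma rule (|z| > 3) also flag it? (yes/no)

yes

z = (15.39 − 19.63) / 1.35 = -3.14.
|z| = 3.14 > 3.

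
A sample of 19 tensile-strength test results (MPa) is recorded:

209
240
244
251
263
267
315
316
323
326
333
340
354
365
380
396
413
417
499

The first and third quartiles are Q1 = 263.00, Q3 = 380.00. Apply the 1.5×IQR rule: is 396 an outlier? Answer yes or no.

IQR = Q3 − Q1 = 380.00 − 263.00 = 117.00.
Lower fence = Q1 − 1.5·IQR = 263.00 − 175.50 = 87.50.
Upper fence = Q3 + 1.5·IQR = 380.00 + 175.50 = 555.50.
396 lies within [87.50, 555.50].

no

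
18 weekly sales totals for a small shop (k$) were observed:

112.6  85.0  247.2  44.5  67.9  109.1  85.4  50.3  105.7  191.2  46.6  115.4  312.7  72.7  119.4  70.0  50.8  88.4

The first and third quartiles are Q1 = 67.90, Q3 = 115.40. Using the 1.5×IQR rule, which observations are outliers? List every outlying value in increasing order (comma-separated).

IQR = Q3 − Q1 = 115.40 − 67.90 = 47.50.
Lower fence = Q1 − 1.5·IQR = 67.90 − 71.25 = -3.35.
Upper fence = Q3 + 1.5·IQR = 115.40 + 71.25 = 186.65.
191.2 > 186.65 → outlier.
247.2 > 186.65 → outlier.
312.7 > 186.65 → outlier.
All remaining values lie within [-3.35, 186.65].

191.2, 247.2, 312.7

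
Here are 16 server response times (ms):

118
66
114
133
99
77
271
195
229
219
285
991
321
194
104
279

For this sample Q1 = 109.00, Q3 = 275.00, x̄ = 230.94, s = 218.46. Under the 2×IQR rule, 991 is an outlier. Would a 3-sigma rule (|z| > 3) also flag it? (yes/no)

yes

z = (991 − 230.94) / 218.46 = 3.48.
|z| = 3.48 > 3.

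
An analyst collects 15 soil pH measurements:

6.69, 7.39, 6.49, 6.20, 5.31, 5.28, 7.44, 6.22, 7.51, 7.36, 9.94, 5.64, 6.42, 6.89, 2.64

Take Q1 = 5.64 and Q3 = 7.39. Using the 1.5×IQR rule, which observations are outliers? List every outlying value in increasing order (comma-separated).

2.64

IQR = Q3 − Q1 = 7.39 − 5.64 = 1.75.
Lower fence = Q1 − 1.5·IQR = 5.64 − 2.625 = 3.015.
Upper fence = Q3 + 1.5·IQR = 7.39 + 2.625 = 10.015.
2.64 < 3.015 → outlier.
All remaining values lie within [3.015, 10.015].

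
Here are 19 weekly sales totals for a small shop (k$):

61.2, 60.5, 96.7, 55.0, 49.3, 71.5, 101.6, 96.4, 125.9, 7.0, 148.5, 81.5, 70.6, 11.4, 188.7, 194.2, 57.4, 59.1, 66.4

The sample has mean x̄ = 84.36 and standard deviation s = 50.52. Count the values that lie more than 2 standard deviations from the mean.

Cutoffs: x̄ ± 2s = [-16.68, 185.40].
Outside the cutoffs: 188.7, 194.2.

2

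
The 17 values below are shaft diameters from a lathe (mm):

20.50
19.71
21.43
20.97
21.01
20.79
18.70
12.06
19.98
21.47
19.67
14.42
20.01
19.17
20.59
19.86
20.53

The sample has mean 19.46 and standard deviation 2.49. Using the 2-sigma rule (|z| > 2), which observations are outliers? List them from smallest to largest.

12.06, 14.42

Cutoffs at x̄ ± 2s: 19.46 ± 2·2.49 = [14.48, 24.44].
12.06: z = -2.97, |z| > 2 → outlier.
14.42: z = -2.02, |z| > 2 → outlier.
Every other value lies within [14.48, 24.44].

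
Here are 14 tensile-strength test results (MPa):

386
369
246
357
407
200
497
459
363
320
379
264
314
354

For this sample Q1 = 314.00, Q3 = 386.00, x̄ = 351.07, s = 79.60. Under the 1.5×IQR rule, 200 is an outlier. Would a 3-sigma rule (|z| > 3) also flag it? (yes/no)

no

z = (200 − 351.07) / 79.60 = -1.90.
|z| = 1.90 ≤ 3.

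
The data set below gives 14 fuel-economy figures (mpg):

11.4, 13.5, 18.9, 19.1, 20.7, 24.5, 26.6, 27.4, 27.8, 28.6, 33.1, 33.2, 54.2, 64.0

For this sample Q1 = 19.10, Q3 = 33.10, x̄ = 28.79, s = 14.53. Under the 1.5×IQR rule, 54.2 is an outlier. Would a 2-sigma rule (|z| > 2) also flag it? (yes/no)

no

z = (54.2 − 28.79) / 14.53 = 1.75.
|z| = 1.75 ≤ 2.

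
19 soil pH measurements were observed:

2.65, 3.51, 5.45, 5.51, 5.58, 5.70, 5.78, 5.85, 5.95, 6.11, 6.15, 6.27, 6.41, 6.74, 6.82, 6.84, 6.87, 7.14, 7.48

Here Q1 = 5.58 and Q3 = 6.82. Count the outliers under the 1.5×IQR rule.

IQR = 1.24; fences at 5.58 − 1.86 = 3.72 and 6.82 + 1.86 = 8.68.
Outside the cutoffs: 2.65, 3.51.

2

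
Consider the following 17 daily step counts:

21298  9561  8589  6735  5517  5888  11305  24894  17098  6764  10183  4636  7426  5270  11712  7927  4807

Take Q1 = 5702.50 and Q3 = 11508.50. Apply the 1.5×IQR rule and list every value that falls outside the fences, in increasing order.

21298, 24894

IQR = Q3 − Q1 = 11508.50 − 5702.50 = 5806.00.
Lower fence = Q1 − 1.5·IQR = 5702.50 − 8709.00 = -3006.50.
Upper fence = Q3 + 1.5·IQR = 11508.50 + 8709.00 = 20217.50.
21298 > 20217.50 → outlier.
24894 > 20217.50 → outlier.
All remaining values lie within [-3006.50, 20217.50].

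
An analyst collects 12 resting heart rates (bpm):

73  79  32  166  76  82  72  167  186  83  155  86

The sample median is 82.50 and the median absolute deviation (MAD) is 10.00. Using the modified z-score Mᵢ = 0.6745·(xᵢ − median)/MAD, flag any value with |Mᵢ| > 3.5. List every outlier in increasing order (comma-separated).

|Mᵢ| > 3.5 ⇔ |xᵢ − 82.50| > 3.5·10.00/0.6745 = 51.89.
So outliers lie outside [30.61, 134.39].
155: M = 4.89 → outlier.
166: M = 5.63 → outlier.
167: M = 5.70 → outlier.
186: M = 6.98 → outlier.

155, 166, 167, 186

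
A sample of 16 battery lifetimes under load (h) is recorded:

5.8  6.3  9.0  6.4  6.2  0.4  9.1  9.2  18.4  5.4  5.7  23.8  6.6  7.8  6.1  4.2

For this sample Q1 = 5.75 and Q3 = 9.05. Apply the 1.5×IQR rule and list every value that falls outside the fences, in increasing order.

IQR = Q3 − Q1 = 9.05 − 5.75 = 3.30.
Lower fence = Q1 − 1.5·IQR = 5.75 − 4.95 = 0.80.
Upper fence = Q3 + 1.5·IQR = 9.05 + 4.95 = 14.00.
0.4 < 0.80 → outlier.
18.4 > 14.00 → outlier.
23.8 > 14.00 → outlier.
All remaining values lie within [0.80, 14.00].

0.4, 18.4, 23.8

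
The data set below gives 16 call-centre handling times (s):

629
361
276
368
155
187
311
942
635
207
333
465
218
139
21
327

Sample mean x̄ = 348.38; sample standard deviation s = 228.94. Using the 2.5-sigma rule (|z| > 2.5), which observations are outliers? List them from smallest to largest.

942

Cutoffs at x̄ ± 2.5s: 348.38 ± 2.5·228.94 = [-223.97, 920.73].
942: z = 2.59, |z| > 2.5 → outlier.
Every other value lies within [-223.97, 920.73].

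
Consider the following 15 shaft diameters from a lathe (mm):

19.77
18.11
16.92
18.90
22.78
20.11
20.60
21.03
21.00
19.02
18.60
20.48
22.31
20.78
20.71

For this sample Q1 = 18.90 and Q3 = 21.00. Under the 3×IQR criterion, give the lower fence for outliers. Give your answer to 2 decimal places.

IQR = Q3 − Q1 = 21.00 − 18.90 = 2.10.
Lower fence = Q1 − 3·IQR = 18.90 − 6.30 = 12.60.
Upper fence = Q3 + 3·IQR = 21.00 + 6.30 = 27.30.

12.60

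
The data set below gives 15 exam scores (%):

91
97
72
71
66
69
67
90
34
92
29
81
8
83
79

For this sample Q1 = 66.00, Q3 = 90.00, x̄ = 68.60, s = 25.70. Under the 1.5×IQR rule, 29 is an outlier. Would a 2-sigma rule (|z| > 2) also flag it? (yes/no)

no

z = (29 − 68.60) / 25.70 = -1.54.
|z| = 1.54 ≤ 2.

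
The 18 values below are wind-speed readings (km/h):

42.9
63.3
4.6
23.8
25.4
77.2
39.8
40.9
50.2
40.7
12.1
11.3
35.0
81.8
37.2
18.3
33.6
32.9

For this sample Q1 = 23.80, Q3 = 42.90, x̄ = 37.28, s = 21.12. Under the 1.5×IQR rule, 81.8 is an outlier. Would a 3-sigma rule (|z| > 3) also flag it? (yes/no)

z = (81.8 − 37.28) / 21.12 = 2.11.
|z| = 2.11 ≤ 3.

no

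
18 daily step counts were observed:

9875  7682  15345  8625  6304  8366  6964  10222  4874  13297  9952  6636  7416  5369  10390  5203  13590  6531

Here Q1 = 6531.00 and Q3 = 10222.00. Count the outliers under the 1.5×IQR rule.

IQR = 3691.00; fences at 6531.00 − 5536.50 = 994.50 and 10222.00 + 5536.50 = 15758.50.
Every value lies within the cutoffs.

0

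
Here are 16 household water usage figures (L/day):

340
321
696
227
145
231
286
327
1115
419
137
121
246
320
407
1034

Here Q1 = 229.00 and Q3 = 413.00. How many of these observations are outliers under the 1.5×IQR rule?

IQR = 184.00; fences at 229.00 − 276.00 = -47.00 and 413.00 + 276.00 = 689.00.
Outside the cutoffs: 696, 1034, 1115.

3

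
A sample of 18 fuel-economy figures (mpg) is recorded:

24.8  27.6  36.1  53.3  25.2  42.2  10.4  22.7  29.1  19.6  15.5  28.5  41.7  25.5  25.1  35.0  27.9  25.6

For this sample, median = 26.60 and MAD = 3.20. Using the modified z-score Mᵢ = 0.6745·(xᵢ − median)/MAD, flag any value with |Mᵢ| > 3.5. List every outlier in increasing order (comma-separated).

53.3

|Mᵢ| > 3.5 ⇔ |xᵢ − 26.60| > 3.5·3.20/0.6745 = 16.60.
So outliers lie outside [10.00, 43.20].
53.3: M = 5.63 → outlier.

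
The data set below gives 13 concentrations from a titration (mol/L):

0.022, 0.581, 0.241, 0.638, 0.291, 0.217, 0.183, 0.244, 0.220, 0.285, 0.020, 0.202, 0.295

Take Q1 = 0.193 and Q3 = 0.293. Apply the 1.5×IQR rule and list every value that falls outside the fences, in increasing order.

0.020, 0.022, 0.581, 0.638

IQR = Q3 − Q1 = 0.293 − 0.193 = 0.100.
Lower fence = Q1 − 1.5·IQR = 0.193 − 0.150 = 0.043.
Upper fence = Q3 + 1.5·IQR = 0.293 + 0.150 = 0.443.
0.020 < 0.043 → outlier.
0.022 < 0.043 → outlier.
0.581 > 0.443 → outlier.
0.638 > 0.443 → outlier.
All remaining values lie within [0.043, 0.443].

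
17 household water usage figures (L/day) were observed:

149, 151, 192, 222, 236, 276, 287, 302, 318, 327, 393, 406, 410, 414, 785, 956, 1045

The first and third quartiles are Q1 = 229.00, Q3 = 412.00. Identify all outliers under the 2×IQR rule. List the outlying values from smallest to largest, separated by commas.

IQR = Q3 − Q1 = 412.00 − 229.00 = 183.00.
Lower fence = Q1 − 2·IQR = 229.00 − 366.00 = -137.00.
Upper fence = Q3 + 2·IQR = 412.00 + 366.00 = 778.00.
785 > 778.00 → outlier.
956 > 778.00 → outlier.
1045 > 778.00 → outlier.
All remaining values lie within [-137.00, 778.00].

785, 956, 1045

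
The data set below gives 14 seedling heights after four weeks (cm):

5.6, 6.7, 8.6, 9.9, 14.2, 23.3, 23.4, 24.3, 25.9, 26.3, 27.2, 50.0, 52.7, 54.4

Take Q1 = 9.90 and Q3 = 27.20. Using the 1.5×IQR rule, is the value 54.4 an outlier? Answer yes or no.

yes

IQR = Q3 − Q1 = 27.20 − 9.90 = 17.30.
Lower fence = Q1 − 1.5·IQR = 9.90 − 25.95 = -16.05.
Upper fence = Q3 + 1.5·IQR = 27.20 + 25.95 = 53.15.
54.4 lies above the upper fence.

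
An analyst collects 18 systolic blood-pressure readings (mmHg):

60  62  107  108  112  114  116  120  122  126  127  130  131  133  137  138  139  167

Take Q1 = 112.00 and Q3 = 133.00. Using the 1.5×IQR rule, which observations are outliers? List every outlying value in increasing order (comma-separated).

60, 62, 167

IQR = Q3 − Q1 = 133.00 − 112.00 = 21.00.
Lower fence = Q1 − 1.5·IQR = 112.00 − 31.50 = 80.50.
Upper fence = Q3 + 1.5·IQR = 133.00 + 31.50 = 164.50.
60 < 80.50 → outlier.
62 < 80.50 → outlier.
167 > 164.50 → outlier.
All remaining values lie within [80.50, 164.50].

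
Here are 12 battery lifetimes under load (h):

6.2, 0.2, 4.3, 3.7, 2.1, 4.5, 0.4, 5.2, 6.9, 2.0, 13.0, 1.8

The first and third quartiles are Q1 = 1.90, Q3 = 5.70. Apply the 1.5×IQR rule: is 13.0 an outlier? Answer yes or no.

IQR = Q3 − Q1 = 5.70 − 1.90 = 3.80.
Lower fence = Q1 − 1.5·IQR = 1.90 − 5.70 = -3.80.
Upper fence = Q3 + 1.5·IQR = 5.70 + 5.70 = 11.40.
13.0 lies above the upper fence.

yes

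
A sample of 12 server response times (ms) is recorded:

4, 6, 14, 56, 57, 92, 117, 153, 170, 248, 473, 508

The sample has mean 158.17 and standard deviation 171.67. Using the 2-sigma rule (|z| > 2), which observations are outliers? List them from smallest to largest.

508

Cutoffs at x̄ ± 2s: 158.17 ± 2·171.67 = [-185.17, 501.51].
508: z = 2.04, |z| > 2 → outlier.
Every other value lies within [-185.17, 501.51].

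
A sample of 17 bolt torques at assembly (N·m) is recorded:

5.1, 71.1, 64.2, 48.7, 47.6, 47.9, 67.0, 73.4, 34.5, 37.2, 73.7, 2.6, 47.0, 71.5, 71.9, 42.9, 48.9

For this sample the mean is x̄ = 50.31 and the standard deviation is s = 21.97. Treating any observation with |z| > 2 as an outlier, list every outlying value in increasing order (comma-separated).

Cutoffs at x̄ ± 2s: 50.31 ± 2·21.97 = [6.37, 94.25].
2.6: z = -2.17, |z| > 2 → outlier.
5.1: z = -2.06, |z| > 2 → outlier.
Every other value lies within [6.37, 94.25].

2.6, 5.1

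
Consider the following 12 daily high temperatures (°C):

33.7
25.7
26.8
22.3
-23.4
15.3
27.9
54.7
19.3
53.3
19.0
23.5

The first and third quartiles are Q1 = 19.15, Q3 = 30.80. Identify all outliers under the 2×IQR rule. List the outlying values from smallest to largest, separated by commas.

-23.4, 54.7

IQR = Q3 − Q1 = 30.80 − 19.15 = 11.65.
Lower fence = Q1 − 2·IQR = 19.15 − 23.30 = -4.15.
Upper fence = Q3 + 2·IQR = 30.80 + 23.30 = 54.10.
-23.4 < -4.15 → outlier.
54.7 > 54.10 → outlier.
All remaining values lie within [-4.15, 54.10].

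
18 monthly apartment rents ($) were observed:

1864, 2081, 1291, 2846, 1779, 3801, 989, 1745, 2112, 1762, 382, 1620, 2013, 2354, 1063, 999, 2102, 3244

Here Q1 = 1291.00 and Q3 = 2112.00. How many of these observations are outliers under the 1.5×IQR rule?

1

IQR = 821.00; fences at 1291.00 − 1231.50 = 59.50 and 2112.00 + 1231.50 = 3343.50.
Outside the cutoffs: 3801.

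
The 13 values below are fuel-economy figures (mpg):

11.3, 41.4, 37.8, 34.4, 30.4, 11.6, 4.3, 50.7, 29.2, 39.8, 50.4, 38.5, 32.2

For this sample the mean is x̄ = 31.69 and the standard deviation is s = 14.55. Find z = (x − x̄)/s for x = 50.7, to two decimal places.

z = (50.7 − 31.69) / 14.55 = 1.31.

1.31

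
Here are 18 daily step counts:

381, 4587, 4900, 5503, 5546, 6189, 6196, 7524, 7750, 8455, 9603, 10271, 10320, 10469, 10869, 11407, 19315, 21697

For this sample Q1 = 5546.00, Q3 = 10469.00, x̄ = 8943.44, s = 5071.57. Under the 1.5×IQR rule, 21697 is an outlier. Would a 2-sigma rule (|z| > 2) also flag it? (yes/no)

z = (21697 − 8943.44) / 5071.57 = 2.51.
|z| = 2.51 > 2.

yes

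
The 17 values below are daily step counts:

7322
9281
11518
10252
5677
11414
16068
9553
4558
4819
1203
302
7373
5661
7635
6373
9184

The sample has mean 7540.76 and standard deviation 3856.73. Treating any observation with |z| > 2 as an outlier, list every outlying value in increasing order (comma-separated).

Cutoffs at x̄ ± 2s: 7540.76 ± 2·3856.73 = [-172.70, 15254.22].
16068: z = 2.21, |z| > 2 → outlier.
Every other value lies within [-172.70, 15254.22].

16068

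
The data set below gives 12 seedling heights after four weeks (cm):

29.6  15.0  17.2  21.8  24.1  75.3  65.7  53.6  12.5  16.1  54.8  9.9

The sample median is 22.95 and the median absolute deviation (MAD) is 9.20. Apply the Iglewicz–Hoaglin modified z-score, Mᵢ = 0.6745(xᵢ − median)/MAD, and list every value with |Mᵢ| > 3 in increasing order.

|Mᵢ| > 3 ⇔ |xᵢ − 22.95| > 3·9.20/0.6745 = 40.92.
So outliers lie outside [-17.97, 63.87].
65.7: M = 3.13 → outlier.
75.3: M = 3.84 → outlier.

65.7, 75.3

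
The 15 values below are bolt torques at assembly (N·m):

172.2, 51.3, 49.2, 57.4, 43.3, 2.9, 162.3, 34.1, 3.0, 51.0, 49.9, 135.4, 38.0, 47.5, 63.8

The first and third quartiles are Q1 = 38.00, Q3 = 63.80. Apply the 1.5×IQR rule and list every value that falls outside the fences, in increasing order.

135.4, 162.3, 172.2

IQR = Q3 − Q1 = 63.80 − 38.00 = 25.80.
Lower fence = Q1 − 1.5·IQR = 38.00 − 38.70 = -0.70.
Upper fence = Q3 + 1.5·IQR = 63.80 + 38.70 = 102.50.
135.4 > 102.50 → outlier.
162.3 > 102.50 → outlier.
172.2 > 102.50 → outlier.
All remaining values lie within [-0.70, 102.50].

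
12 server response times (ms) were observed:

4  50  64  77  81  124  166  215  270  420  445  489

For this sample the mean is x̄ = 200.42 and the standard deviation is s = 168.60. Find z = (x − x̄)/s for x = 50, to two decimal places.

z = (50 − 200.42) / 168.60 = -0.89.

-0.89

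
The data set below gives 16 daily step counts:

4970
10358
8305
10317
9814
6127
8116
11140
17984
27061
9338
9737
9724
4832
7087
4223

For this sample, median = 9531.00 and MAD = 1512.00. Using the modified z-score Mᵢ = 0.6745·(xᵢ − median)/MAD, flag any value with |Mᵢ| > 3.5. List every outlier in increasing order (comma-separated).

|Mᵢ| > 3.5 ⇔ |xᵢ − 9531.00| > 3.5·1512.00/0.6745 = 7845.81.
So outliers lie outside [1685.19, 17376.81].
17984: M = 3.77 → outlier.
27061: M = 7.82 → outlier.

17984, 27061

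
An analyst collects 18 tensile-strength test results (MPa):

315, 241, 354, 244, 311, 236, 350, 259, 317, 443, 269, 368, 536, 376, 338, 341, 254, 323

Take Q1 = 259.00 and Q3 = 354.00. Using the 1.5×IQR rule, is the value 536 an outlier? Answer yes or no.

IQR = Q3 − Q1 = 354.00 − 259.00 = 95.00.
Lower fence = Q1 − 1.5·IQR = 259.00 − 142.50 = 116.50.
Upper fence = Q3 + 1.5·IQR = 354.00 + 142.50 = 496.50.
536 lies above the upper fence.

yes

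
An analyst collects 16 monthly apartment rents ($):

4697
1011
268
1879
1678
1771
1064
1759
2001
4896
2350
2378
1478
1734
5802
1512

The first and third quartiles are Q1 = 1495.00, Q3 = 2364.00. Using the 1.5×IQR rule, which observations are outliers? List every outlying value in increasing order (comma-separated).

4697, 4896, 5802

IQR = Q3 − Q1 = 2364.00 − 1495.00 = 869.00.
Lower fence = Q1 − 1.5·IQR = 1495.00 − 1303.50 = 191.50.
Upper fence = Q3 + 1.5·IQR = 2364.00 + 1303.50 = 3667.50.
4697 > 3667.50 → outlier.
4896 > 3667.50 → outlier.
5802 > 3667.50 → outlier.
All remaining values lie within [191.50, 3667.50].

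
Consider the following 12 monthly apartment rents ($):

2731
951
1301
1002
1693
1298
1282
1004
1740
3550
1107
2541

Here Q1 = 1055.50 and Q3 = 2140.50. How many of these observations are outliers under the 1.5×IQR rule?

IQR = 1085.00; fences at 1055.50 − 1627.50 = -572.00 and 2140.50 + 1627.50 = 3768.00.
Every value lies within the cutoffs.

0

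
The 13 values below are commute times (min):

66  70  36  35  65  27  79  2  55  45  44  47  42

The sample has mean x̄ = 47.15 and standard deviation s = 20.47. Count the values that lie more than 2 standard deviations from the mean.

1

Cutoffs: x̄ ± 2s = [6.21, 88.09].
Outside the cutoffs: 2.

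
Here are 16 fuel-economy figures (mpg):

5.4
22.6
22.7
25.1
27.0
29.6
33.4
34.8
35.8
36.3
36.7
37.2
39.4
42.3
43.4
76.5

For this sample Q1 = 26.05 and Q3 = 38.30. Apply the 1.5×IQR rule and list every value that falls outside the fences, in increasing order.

IQR = Q3 − Q1 = 38.30 − 26.05 = 12.25.
Lower fence = Q1 − 1.5·IQR = 26.05 − 18.375 = 7.675.
Upper fence = Q3 + 1.5·IQR = 38.30 + 18.375 = 56.675.
5.4 < 7.675 → outlier.
76.5 > 56.675 → outlier.
All remaining values lie within [7.675, 56.675].

5.4, 76.5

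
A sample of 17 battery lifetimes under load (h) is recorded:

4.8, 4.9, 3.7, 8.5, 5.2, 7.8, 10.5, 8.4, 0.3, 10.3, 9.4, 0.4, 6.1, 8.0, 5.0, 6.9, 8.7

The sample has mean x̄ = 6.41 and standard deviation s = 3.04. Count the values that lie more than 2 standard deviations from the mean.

Cutoffs: x̄ ± 2s = [0.33, 12.49].
Outside the cutoffs: 0.3.

1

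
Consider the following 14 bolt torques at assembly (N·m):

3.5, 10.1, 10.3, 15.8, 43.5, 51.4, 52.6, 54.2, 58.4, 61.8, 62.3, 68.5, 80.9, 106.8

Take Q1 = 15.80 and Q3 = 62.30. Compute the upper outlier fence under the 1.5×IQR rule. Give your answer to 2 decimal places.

132.05

IQR = Q3 − Q1 = 62.30 − 15.80 = 46.50.
Lower fence = Q1 − 1.5·IQR = 15.80 − 69.75 = -53.95.
Upper fence = Q3 + 1.5·IQR = 62.30 + 69.75 = 132.05.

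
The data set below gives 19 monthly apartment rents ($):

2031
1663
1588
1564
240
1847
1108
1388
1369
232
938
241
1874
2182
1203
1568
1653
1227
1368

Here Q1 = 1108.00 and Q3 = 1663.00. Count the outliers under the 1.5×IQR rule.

3

IQR = 555.00; fences at 1108.00 − 832.50 = 275.50 and 1663.00 + 832.50 = 2495.50.
Outside the cutoffs: 232, 240, 241.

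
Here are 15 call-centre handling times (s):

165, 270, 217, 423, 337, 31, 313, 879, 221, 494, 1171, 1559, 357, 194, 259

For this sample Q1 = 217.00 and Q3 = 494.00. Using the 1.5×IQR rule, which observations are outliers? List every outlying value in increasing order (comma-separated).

1171, 1559

IQR = Q3 − Q1 = 494.00 − 217.00 = 277.00.
Lower fence = Q1 − 1.5·IQR = 217.00 − 415.50 = -198.50.
Upper fence = Q3 + 1.5·IQR = 494.00 + 415.50 = 909.50.
1171 > 909.50 → outlier.
1559 > 909.50 → outlier.
All remaining values lie within [-198.50, 909.50].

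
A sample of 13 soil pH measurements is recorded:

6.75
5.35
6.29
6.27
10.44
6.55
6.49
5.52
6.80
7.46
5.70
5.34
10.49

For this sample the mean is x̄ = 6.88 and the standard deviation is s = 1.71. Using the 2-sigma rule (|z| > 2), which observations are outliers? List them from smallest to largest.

Cutoffs at x̄ ± 2s: 6.88 ± 2·1.71 = [3.46, 10.30].
10.44: z = 2.08, |z| > 2 → outlier.
10.49: z = 2.11, |z| > 2 → outlier.
Every other value lies within [3.46, 10.30].

10.44, 10.49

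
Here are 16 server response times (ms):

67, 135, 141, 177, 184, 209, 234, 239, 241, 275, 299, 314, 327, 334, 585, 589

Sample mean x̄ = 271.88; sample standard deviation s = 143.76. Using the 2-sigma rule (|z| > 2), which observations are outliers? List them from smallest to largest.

Cutoffs at x̄ ± 2s: 271.88 ± 2·143.76 = [-15.64, 559.40].
585: z = 2.18, |z| > 2 → outlier.
589: z = 2.21, |z| > 2 → outlier.
Every other value lies within [-15.64, 559.40].

585, 589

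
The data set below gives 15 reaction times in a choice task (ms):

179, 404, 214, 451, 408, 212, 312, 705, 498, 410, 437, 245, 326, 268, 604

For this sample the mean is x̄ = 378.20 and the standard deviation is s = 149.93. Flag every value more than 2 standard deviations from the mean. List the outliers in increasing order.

705

Cutoffs at x̄ ± 2s: 378.20 ± 2·149.93 = [78.34, 678.06].
705: z = 2.18, |z| > 2 → outlier.
Every other value lies within [78.34, 678.06].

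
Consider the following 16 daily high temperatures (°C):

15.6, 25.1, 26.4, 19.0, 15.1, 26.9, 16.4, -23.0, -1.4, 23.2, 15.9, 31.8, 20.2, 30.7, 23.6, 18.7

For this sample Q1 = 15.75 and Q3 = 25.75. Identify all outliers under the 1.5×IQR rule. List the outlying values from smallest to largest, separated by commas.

-23.0, -1.4

IQR = Q3 − Q1 = 25.75 − 15.75 = 10.00.
Lower fence = Q1 − 1.5·IQR = 15.75 − 15.00 = 0.75.
Upper fence = Q3 + 1.5·IQR = 25.75 + 15.00 = 40.75.
-23.0 < 0.75 → outlier.
-1.4 < 0.75 → outlier.
All remaining values lie within [0.75, 40.75].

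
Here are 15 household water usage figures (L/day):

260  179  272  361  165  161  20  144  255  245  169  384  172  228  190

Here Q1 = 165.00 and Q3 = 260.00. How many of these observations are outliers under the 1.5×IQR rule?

IQR = 95.00; fences at 165.00 − 142.50 = 22.50 and 260.00 + 142.50 = 402.50.
Outside the cutoffs: 20.

1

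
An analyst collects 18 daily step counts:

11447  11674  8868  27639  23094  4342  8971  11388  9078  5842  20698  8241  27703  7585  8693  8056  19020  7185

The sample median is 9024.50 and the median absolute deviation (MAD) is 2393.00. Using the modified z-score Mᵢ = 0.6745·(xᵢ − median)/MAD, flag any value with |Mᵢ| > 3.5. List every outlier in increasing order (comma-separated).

|Mᵢ| > 3.5 ⇔ |xᵢ − 9024.50| > 3.5·2393.00/0.6745 = 12417.35.
So outliers lie outside [-3392.85, 21441.85].
23094: M = 3.97 → outlier.
27639: M = 5.25 → outlier.
27703: M = 5.26 → outlier.

23094, 27639, 27703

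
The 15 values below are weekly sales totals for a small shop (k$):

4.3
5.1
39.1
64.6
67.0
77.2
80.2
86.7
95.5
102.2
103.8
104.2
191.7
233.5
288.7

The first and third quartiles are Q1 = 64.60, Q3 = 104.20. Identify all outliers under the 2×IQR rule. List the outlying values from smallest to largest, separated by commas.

191.7, 233.5, 288.7

IQR = Q3 − Q1 = 104.20 − 64.60 = 39.60.
Lower fence = Q1 − 2·IQR = 64.60 − 79.20 = -14.60.
Upper fence = Q3 + 2·IQR = 104.20 + 79.20 = 183.40.
191.7 > 183.40 → outlier.
233.5 > 183.40 → outlier.
288.7 > 183.40 → outlier.
All remaining values lie within [-14.60, 183.40].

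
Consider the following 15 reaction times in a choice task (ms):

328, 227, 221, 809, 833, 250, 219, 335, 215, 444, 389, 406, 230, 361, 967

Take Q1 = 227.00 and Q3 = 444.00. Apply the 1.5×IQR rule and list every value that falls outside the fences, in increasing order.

809, 833, 967

IQR = Q3 − Q1 = 444.00 − 227.00 = 217.00.
Lower fence = Q1 − 1.5·IQR = 227.00 − 325.50 = -98.50.
Upper fence = Q3 + 1.5·IQR = 444.00 + 325.50 = 769.50.
809 > 769.50 → outlier.
833 > 769.50 → outlier.
967 > 769.50 → outlier.
All remaining values lie within [-98.50, 769.50].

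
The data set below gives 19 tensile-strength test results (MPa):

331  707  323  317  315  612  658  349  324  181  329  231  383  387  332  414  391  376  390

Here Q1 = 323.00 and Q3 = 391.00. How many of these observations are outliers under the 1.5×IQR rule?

4

IQR = 68.00; fences at 323.00 − 102.00 = 221.00 and 391.00 + 102.00 = 493.00.
Outside the cutoffs: 181, 612, 658, 707.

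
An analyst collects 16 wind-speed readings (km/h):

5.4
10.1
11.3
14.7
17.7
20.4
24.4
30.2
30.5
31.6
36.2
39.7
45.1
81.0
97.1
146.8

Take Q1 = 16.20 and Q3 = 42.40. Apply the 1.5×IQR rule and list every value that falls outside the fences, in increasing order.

IQR = Q3 − Q1 = 42.40 − 16.20 = 26.20.
Lower fence = Q1 − 1.5·IQR = 16.20 − 39.30 = -23.10.
Upper fence = Q3 + 1.5·IQR = 42.40 + 39.30 = 81.70.
97.1 > 81.70 → outlier.
146.8 > 81.70 → outlier.
All remaining values lie within [-23.10, 81.70].

97.1, 146.8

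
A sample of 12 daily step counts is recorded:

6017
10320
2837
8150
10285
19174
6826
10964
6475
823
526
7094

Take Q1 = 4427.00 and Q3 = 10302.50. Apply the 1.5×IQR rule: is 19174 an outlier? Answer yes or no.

yes

IQR = Q3 − Q1 = 10302.50 − 4427.00 = 5875.50.
Lower fence = Q1 − 1.5·IQR = 4427.00 − 8813.25 = -4386.25.
Upper fence = Q3 + 1.5·IQR = 10302.50 + 8813.25 = 19115.75.
19174 lies above the upper fence.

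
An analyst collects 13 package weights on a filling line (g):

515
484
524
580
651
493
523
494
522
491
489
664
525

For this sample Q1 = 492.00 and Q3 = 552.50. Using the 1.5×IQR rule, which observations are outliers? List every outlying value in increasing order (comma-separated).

IQR = Q3 − Q1 = 552.50 − 492.00 = 60.50.
Lower fence = Q1 − 1.5·IQR = 492.00 − 90.75 = 401.25.
Upper fence = Q3 + 1.5·IQR = 552.50 + 90.75 = 643.25.
651 > 643.25 → outlier.
664 > 643.25 → outlier.
All remaining values lie within [401.25, 643.25].

651, 664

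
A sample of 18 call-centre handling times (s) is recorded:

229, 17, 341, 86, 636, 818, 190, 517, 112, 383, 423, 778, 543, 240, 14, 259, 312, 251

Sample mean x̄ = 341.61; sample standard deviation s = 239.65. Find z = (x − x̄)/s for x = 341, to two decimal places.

-0.00

z = (341 − 341.61) / 239.65 = -0.00.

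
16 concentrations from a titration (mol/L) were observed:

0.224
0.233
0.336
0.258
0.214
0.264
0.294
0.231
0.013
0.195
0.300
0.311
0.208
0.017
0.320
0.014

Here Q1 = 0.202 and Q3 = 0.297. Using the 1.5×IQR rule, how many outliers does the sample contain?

3

IQR = 0.095; fences at 0.202 − 0.1425 = 0.0595 and 0.297 + 0.1425 = 0.4395.
Outside the cutoffs: 0.013, 0.014, 0.017.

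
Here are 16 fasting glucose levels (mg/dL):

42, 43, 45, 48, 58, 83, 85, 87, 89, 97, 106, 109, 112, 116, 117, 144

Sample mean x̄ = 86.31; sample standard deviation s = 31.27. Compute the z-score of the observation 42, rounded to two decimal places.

z = (42 − 86.31) / 31.27 = -1.42.

-1.42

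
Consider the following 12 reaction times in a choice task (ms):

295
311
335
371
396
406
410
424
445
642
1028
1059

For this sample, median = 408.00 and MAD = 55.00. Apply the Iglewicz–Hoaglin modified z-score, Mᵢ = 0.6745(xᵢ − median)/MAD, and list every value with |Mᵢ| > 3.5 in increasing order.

|Mᵢ| > 3.5 ⇔ |xᵢ − 408.00| > 3.5·55.00/0.6745 = 285.40.
So outliers lie outside [122.60, 693.40].
1028: M = 7.60 → outlier.
1059: M = 7.98 → outlier.

1028, 1059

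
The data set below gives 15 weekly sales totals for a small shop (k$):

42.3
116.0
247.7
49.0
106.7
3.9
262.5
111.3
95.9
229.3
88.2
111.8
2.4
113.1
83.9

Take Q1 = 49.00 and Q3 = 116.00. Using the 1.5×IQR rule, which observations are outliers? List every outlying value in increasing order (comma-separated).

IQR = Q3 − Q1 = 116.00 − 49.00 = 67.00.
Lower fence = Q1 − 1.5·IQR = 49.00 − 100.50 = -51.50.
Upper fence = Q3 + 1.5·IQR = 116.00 + 100.50 = 216.50.
229.3 > 216.50 → outlier.
247.7 > 216.50 → outlier.
262.5 > 216.50 → outlier.
All remaining values lie within [-51.50, 216.50].

229.3, 247.7, 262.5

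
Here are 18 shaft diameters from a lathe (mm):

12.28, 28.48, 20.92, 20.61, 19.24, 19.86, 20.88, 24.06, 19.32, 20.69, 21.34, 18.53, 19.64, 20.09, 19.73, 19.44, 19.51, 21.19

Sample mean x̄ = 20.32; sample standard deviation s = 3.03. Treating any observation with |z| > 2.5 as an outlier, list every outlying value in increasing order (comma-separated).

Cutoffs at x̄ ± 2.5s: 20.32 ± 2.5·3.03 = [12.745, 27.895].
12.28: z = -2.65, |z| > 2.5 → outlier.
28.48: z = 2.69, |z| > 2.5 → outlier.
Every other value lies within [12.745, 27.895].

12.28, 28.48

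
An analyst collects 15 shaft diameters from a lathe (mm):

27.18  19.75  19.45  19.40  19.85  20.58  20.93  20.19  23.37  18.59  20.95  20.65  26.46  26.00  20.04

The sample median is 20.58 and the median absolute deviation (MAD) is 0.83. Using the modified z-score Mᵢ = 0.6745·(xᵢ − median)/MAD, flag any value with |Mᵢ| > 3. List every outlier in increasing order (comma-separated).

|Mᵢ| > 3 ⇔ |xᵢ − 20.58| > 3·0.83/0.6745 = 3.69.
So outliers lie outside [16.89, 24.27].
26.00: M = 4.40 → outlier.
26.46: M = 4.78 → outlier.
27.18: M = 5.36 → outlier.

26.00, 26.46, 27.18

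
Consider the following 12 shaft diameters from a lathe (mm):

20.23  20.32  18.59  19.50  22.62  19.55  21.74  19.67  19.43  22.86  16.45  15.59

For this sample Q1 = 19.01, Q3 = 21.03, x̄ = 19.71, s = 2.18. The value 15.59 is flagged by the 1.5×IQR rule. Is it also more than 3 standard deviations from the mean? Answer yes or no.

z = (15.59 − 19.71) / 2.18 = -1.89.
|z| = 1.89 ≤ 3.

no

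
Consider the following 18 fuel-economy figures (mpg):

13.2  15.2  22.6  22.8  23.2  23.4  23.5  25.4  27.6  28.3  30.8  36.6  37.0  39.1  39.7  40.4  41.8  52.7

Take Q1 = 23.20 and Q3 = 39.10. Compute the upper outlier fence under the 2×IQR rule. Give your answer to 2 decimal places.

IQR = Q3 − Q1 = 39.10 − 23.20 = 15.90.
Lower fence = Q1 − 2·IQR = 23.20 − 31.80 = -8.60.
Upper fence = Q3 + 2·IQR = 39.10 + 31.80 = 70.90.

70.90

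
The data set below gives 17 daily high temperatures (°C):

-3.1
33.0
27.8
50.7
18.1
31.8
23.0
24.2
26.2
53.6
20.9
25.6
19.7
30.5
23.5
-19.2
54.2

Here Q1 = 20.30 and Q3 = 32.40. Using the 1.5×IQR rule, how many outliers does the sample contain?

IQR = 12.10; fences at 20.30 − 18.15 = 2.15 and 32.40 + 18.15 = 50.55.
Outside the cutoffs: -19.2, -3.1, 50.7, 53.6, 54.2.

5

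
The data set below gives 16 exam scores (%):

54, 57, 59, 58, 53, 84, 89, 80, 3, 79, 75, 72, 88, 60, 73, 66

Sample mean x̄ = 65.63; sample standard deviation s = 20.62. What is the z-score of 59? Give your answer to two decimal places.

-0.32

z = (59 − 65.63) / 20.62 = -0.32.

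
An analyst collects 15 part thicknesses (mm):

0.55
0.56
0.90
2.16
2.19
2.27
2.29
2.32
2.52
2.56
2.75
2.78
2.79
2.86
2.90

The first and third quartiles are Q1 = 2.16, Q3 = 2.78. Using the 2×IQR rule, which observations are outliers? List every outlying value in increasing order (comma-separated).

IQR = Q3 − Q1 = 2.78 − 2.16 = 0.62.
Lower fence = Q1 − 2·IQR = 2.16 − 1.24 = 0.92.
Upper fence = Q3 + 2·IQR = 2.78 + 1.24 = 4.02.
0.55 < 0.92 → outlier.
0.56 < 0.92 → outlier.
0.90 < 0.92 → outlier.
All remaining values lie within [0.92, 4.02].

0.55, 0.56, 0.90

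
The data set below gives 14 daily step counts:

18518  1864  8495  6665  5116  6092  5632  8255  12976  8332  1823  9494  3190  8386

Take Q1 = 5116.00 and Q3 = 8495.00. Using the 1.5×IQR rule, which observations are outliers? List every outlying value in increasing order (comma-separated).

IQR = Q3 − Q1 = 8495.00 − 5116.00 = 3379.00.
Lower fence = Q1 − 1.5·IQR = 5116.00 − 5068.50 = 47.50.
Upper fence = Q3 + 1.5·IQR = 8495.00 + 5068.50 = 13563.50.
18518 > 13563.50 → outlier.
All remaining values lie within [47.50, 13563.50].

18518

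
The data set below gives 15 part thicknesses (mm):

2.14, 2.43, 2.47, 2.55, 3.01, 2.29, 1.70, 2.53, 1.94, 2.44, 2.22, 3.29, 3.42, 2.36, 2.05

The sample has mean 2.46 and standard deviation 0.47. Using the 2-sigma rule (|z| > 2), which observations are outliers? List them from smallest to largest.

3.42

Cutoffs at x̄ ± 2s: 2.46 ± 2·0.47 = [1.52, 3.40].
3.42: z = 2.04, |z| > 2 → outlier.
Every other value lies within [1.52, 3.40].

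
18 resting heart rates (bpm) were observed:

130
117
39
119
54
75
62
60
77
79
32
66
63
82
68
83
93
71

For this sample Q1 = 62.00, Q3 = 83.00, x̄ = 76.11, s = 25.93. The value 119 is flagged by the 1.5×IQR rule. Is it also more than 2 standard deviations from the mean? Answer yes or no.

z = (119 − 76.11) / 25.93 = 1.65.
|z| = 1.65 ≤ 2.

no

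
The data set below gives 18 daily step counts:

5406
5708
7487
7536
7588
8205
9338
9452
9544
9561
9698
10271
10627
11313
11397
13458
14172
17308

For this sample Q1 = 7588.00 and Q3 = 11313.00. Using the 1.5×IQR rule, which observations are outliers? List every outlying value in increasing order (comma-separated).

17308

IQR = Q3 − Q1 = 11313.00 − 7588.00 = 3725.00.
Lower fence = Q1 − 1.5·IQR = 7588.00 − 5587.50 = 2000.50.
Upper fence = Q3 + 1.5·IQR = 11313.00 + 5587.50 = 16900.50.
17308 > 16900.50 → outlier.
All remaining values lie within [2000.50, 16900.50].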